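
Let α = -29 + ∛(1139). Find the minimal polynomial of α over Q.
m_α(x) = x^3 + 87x^2 + 2523x + 23250

Set β = α + 29 = ∛(1139), so β^3 = 1139. Then (α + 29)^3 - 1139 = 0, i.e. α is a root of g(x) = (x + 29)^3 - 1139 = x^3 + 87x^2 + 2523x + 23250. Since g(x) = h(x + 29) where h(x) = x^3 - 1139, and h is irreducible over Q (because 1139 is not a perfect cube, so h has no rational root, and a monic cubic with no rational root is irreducible), g is also irreducible (irreducibility is preserved under the substitution x → x + 29). Hence m_α(x) = x^3 + 87x^2 + 2523x + 23250.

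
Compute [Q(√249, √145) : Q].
[Q(√249, √145) : Q] = 4

[Q(√249):Q] = 2 (min poly x^2 - 249, irreducible since 249 is squarefree > 1). For the top step, suppose √145 ∈ Q(√249), say √145 = c + d√249 with c, d ∈ Q. Squaring: 145 = c^2 + 249d^2 + 2cd√249. Since √249 ∉ Q this forces 2cd = 0. If d = 0 then √145 = c ∈ Q, contradicting 145 squarefree > 1. If c = 0 then 145 = 249d^2, so 249·145 = (249d)^2 is a perfect square in Q — but 249·145 = 36105 is not a perfect square (since 249 and 145 are distinct squarefree integers). Contradiction. Hence √145 ∉ Q(√249), so x^2 - 145 stays irreducible over Q(√249) and [Q(√249, √145) : Q(√249)] = 2. By the tower law, [Q(√249, √145) : Q] = 2 · 2 = 4.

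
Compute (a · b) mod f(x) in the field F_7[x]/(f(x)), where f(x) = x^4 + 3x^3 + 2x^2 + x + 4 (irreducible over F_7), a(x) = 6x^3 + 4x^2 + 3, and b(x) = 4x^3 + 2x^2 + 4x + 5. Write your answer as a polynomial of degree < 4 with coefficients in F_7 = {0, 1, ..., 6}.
a · b ≡ 5x^3 + x^2 + 2x + 6 (mod f(x))

Multiply in F_7[x]: a(x)·b(x) = (6x^3 + 4x^2 + 3)·(4x^3 + 2x^2 + 4x + 5) = 3x^6 + 4x^4 + 2x^3 + 5x^2 + 5x + 1. This has degree ≥ 4, so divide by f(x) over F_7: 3x^6 + 4x^4 + 2x^3 + 5x^2 + 5x + 1 = (3x^2 + 5x + 4)·(x^4 + 3x^3 + 2x^2 + x + 4) + (5x^3 + x^2 + 2x + 6). Hence a·b ≡ 5x^3 + x^2 + 2x + 6 (mod f). (F_7[x]/(f) is a field with 7^4 = 2401 elements since f is irreducible of degree 4.)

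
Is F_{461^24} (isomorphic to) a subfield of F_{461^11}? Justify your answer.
No: F_{461^24} is not a subfield of F_{461^11}

F_{p^m} embeds in F_{p^n} iff m | n. Here 24 ∤ 11 (since 11 = 0·24 + 11 with remainder 11 ≠ 0), so F_{461^24} is not a subfield of F_{461^11}. Equivalently: if it were, the tower law would give 24 = [F_{461^24}:F_461] dividing [F_{461^11}:F_461] = 11, contradiction.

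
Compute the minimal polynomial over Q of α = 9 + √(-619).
m_α(x) = x^2 - 18x + 700

From α - 9 = √(-619), squaring gives (α - 9)^2 = -619, i.e. α^2 - 18α + 81 = -619, so α^2 - 18α + 700 = 0. The discriminant of x^2 - 18x + 700 is (-18)^2 - 4·(700) = 324 - 2800 = -2476, and 4·(-619) is not a perfect square in Q since -619 is squarefree and ≠ 1. Hence x^2 - 18x + 700 is irreducible over Q and is the minimal polynomial of α.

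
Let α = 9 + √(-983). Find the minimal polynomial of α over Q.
m_α(x) = x^2 - 18x + 1064

From α - 9 = √(-983), squaring gives (α - 9)^2 = -983, i.e. α^2 - 18α + 81 = -983, so α^2 - 18α + 1064 = 0. The discriminant of x^2 - 18x + 1064 is (-18)^2 - 4·(1064) = 324 - 4256 = -3932, and 4·(-983) is not a perfect square in Q since -983 is squarefree and ≠ 1. Hence x^2 - 18x + 1064 is irreducible over Q and is the minimal polynomial of α.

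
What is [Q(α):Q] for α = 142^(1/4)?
[Q(α):Q] = 4

α is a root of x^4 - 142. By Eisenstein's criterion at the prime p = 2 (which divides the constant term 142 but p^2 = 4 does not, since 142 is squarefree), x^4 - 142 is irreducible over Q. Hence [Q(α):Q] = 4.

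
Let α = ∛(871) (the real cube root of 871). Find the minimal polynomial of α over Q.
m_α(x) = x^3 - 871

α satisfies α^3 = 871, so x^3 - 871 annihilates α. By the rational root test, a rational root p/q (in lowest terms) of x^3 - 871 would satisfy p^3 = 871 q^3, forcing q = 1 and p^3 = 871; but 871 is not a perfect cube, contradiction. A monic cubic over Q with no rational root is irreducible (any nontrivial factorization would include a linear factor). Hence x^3 - 871 is the minimal polynomial of α, and in particular [Q(α):Q] = 3.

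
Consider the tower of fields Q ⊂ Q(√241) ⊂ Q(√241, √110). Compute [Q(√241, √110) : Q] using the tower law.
[Q(√241, √110) : Q] = 4

[Q(√241):Q] = 2 (min poly x^2 - 241, irreducible since 241 is squarefree > 1). For the top step, suppose √110 ∈ Q(√241), say √110 = c + d√241 with c, d ∈ Q. Squaring: 110 = c^2 + 241d^2 + 2cd√241. Since √241 ∉ Q this forces 2cd = 0. If d = 0 then √110 = c ∈ Q, contradicting 110 squarefree > 1. If c = 0 then 110 = 241d^2, so 241·110 = (241d)^2 is a perfect square in Q — but 241·110 = 26510 is not a perfect square (since 241 and 110 are distinct squarefree integers). Contradiction. Hence √110 ∉ Q(√241), so x^2 - 110 stays irreducible over Q(√241) and [Q(√241, √110) : Q(√241)] = 2. By the tower law, [Q(√241, √110) : Q] = 2 · 2 = 4.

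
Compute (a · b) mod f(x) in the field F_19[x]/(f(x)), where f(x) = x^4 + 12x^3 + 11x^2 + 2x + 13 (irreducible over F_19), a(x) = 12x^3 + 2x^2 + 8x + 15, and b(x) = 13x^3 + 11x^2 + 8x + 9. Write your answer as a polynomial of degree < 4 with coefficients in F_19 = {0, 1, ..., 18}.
a · b ≡ 11x^3 + 16x^2 + x + 9 (mod f(x))

Multiply in F_19[x]: a(x)·b(x) = (12x^3 + 2x^2 + 8x + 15)·(13x^3 + 11x^2 + 8x + 9) = 4x^6 + 6x^5 + 13x^4 + 8x^3 + 2x + 2. This has degree ≥ 4, so divide by f(x) over F_19: 4x^6 + 6x^5 + 13x^4 + 8x^3 + 2x + 2 = (4x^2 + 15x + 17)·(x^4 + 12x^3 + 11x^2 + 2x + 13) + (11x^3 + 16x^2 + x + 9). Hence a·b ≡ 11x^3 + 16x^2 + x + 9 (mod f). (F_19[x]/(f) is a field with 19^4 = 130321 elements since f is irreducible of degree 4.)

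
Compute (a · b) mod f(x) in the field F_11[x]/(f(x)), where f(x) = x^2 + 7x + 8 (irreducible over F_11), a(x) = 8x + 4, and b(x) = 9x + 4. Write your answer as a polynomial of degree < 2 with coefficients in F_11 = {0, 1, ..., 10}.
a · b ≡ 4x + 1 (mod f(x))

Multiply in F_11[x]: a(x)·b(x) = (8x + 4)·(9x + 4) = 6x^2 + 2x + 5. This has degree ≥ 2, so divide by f(x) over F_11: 6x^2 + 2x + 5 = (6)·(x^2 + 7x + 8) + (4x + 1). Hence a·b ≡ 4x + 1 (mod f). (F_11[x]/(f) is a field with 11^2 = 121 elements since f is irreducible of degree 2.)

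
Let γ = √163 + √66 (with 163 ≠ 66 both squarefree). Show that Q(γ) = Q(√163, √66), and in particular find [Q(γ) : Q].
[Q(γ) : Q] = 4 (equivalently, Q(γ) = Q(√163, √66))

Obviously Q(γ) ⊆ Q(√163, √66), and [Q(√163, √66):Q] = 4 (since 163, 66 are distinct squarefree integers > 1 with 10758 not a perfect square). To show equality we compute the minimal polynomial of γ. From γ = √163 + √66: γ^2 = 163 + 2√(10758) + 66 = 229 + 2√(10758), so γ^2 - 229 = 2√(10758); squaring, (γ^2 - 229)^2 = 4·10758, i.e. γ^4 - 458γ^2 + 52441 - 43032 = 0, i.e. γ^4 - 458γ^2 + 9409 = 0. So γ is a root of x^4 - 458x^2 + 9409. This polynomial is irreducible over Q: it has no rational root (each ±√163 ± √66 is irrational), and any factorization into two quadratics over Q would force √(10758) ∈ Q (pairing opposite roots) or √163, √66 ∈ Q (other pairings), all impossible. Hence [Q(γ):Q] = 4 = [Q(√163, √66):Q], so Q(γ) = Q(√163, √66).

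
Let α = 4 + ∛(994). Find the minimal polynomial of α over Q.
m_α(x) = x^3 - 12x^2 + 48x - 1058

Set β = α - 4 = ∛(994), so β^3 = 994. Then (α - 4)^3 - 994 = 0, i.e. α is a root of g(x) = (x - 4)^3 - 994 = x^3 - 12x^2 + 48x - 1058. Since g(x) = h(x - 4) where h(x) = x^3 - 994, and h is irreducible over Q (because 994 is not a perfect cube, so h has no rational root, and a monic cubic with no rational root is irreducible), g is also irreducible (irreducibility is preserved under the substitution x → x - 4). Hence m_α(x) = x^3 - 12x^2 + 48x - 1058.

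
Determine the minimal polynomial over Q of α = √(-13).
m_α(x) = x^2 + 13

α satisfies α^2 + 13 = 0, so x^2 + 13 annihilates α. Since d = -13 is squarefree and ≠ 1, it is not a perfect square in Q, so x^2 + 13 has no rational root and is therefore irreducible over Q (a degree-2 polynomial over a field is irreducible iff it has no root). Hence m_α(x) = x^2 + 13.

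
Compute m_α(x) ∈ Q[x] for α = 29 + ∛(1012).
m_α(x) = x^3 - 87x^2 + 2523x - 25401

Set β = α - 29 = ∛(1012), so β^3 = 1012. Then (α - 29)^3 - 1012 = 0, i.e. α is a root of g(x) = (x - 29)^3 - 1012 = x^3 - 87x^2 + 2523x - 25401. Since g(x) = h(x - 29) where h(x) = x^3 - 1012, and h is irreducible over Q (because 1012 is not a perfect cube, so h has no rational root, and a monic cubic with no rational root is irreducible), g is also irreducible (irreducibility is preserved under the substitution x → x - 29). Hence m_α(x) = x^3 - 87x^2 + 2523x - 25401.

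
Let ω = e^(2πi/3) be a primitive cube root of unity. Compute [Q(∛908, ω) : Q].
[Q(∛908, ω) : Q] = 6

[Q(∛908):Q] = 3 (min poly x^3 - 908, irreducible since 908 is not a perfect cube). [Q(ω):Q] = 2 (min poly x^2 + x + 1). Since Q(∛908) ⊂ R and ω ∉ R, we have ω ∉ Q(∛908), so x^2 + x + 1 remains irreducible over Q(∛908) and [Q(∛908, ω) : Q(∛908)] = 2. By the tower law, [Q(∛908, ω) : Q] = 3 · 2 = 6. (In fact Q(∛908, ω) is the splitting field of x^3 - 908 over Q.)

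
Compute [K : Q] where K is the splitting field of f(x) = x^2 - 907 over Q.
[K : Q] = 2

f(x) = x^2 - 907 factors as (x - √907)(x + √907). The splitting field is K = Q(√907). Since 907 is squarefree and > 1, it is not a perfect square, so x^2 - 907 is irreducible over Q and [Q(√907) : Q] = 2. Hence [K : Q] = 2.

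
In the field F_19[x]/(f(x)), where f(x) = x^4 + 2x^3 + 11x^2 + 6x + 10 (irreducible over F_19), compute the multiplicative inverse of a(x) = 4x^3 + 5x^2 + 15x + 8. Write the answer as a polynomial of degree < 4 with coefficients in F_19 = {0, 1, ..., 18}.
a(x)^(-1) ≡ 15x^3 + x^2 + 14x + 8 (mod f(x))

Since f is irreducible over F_19, F_19[x]/(f) is a field and a(x) ≠ 0 has an inverse. Apply the extended Euclidean algorithm to f(x) and a(x) in F_19[x]: f(x) = (5x + 18)·a(x) + (17x^2 + 18);  a(x) = (17x + 7)·(17x^2 + 18) + (13x + 15);  (17x^2 + 18) = (13x + 4)·(13x + 15) + (15). The last nonzero remainder is the constant 15 = gcd(f, a) in F_19. Back-substituting through the division chain expresses 15 = s(x)·a(x) + t(x)·f(x) with s(x) ≡ 16x^3 + 15x^2 + x + 6 (mod f), so (16x^3 + 15x^2 + x + 6)·a(x) ≡ 15 (mod f). Multiplying by 15^(-1) ≡ 14 in F_19 gives a(x)^(-1) ≡ 14·(16x^3 + 15x^2 + x + 6) ≡ 15x^3 + x^2 + 14x + 8 (mod f). Check: (4x^3 + 5x^2 + 15x + 8)·(15x^3 + x^2 + 14x + 8) = 3x^6 + 3x^5 + x^4 + 9x^3 + 11x^2 + 4x + 7 ≡ 1 (mod x^4 + 2x^3 + 11x^2 + 6x + 10).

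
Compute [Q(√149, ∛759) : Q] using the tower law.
[Q(√149, ∛759) : Q] = 6

Let L = Q(√149, ∛759). Since Q(√149) ⊂ L and [Q(√149):Q] = 2, the tower law gives 2 | [L:Q]. Likewise Q(∛759) ⊂ L with [Q(∛759):Q] = 3 (because 759 is not a perfect cube), so 3 | [L:Q]. As gcd(2,3) = 1, [L:Q] is divisible by 6. Conversely L is generated over Q by √149 and ∛759, so [L:Q] ≤ 2·3 = 6. Therefore [Q(√149, ∛759) : Q] = 6.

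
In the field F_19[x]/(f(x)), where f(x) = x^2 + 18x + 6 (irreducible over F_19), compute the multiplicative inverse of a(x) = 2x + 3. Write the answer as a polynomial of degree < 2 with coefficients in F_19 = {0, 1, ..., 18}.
a(x)^(-1) ≡ 17x + 5 (mod f(x))

Since f is irreducible over F_19, F_19[x]/(f) is a field and a(x) ≠ 0 has an inverse. Apply the extended Euclidean algorithm to f(x) and a(x) in F_19[x]: f(x) = (10x + 13)·a(x) + (5). The last nonzero remainder is the constant 5 = gcd(f, a) in F_19. Back-substituting through the division chain expresses 5 = s(x)·a(x) + t(x)·f(x) with s(x) ≡ 9x + 6 (mod f), so (9x + 6)·a(x) ≡ 5 (mod f). Multiplying by 5^(-1) ≡ 4 in F_19 gives a(x)^(-1) ≡ 4·(9x + 6) ≡ 17x + 5 (mod f). Check: (2x + 3)·(17x + 5) = 15x^2 + 4x + 15 ≡ 1 (mod x^2 + 18x + 6).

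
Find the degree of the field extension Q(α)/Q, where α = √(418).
[Q(α):Q] = 2

[Q(α):Q] equals the degree of the minimal polynomial of α. Here α^2 = 418 and x^2 - 418 is irreducible (d = 418 is squarefree, ≠ 1, hence not a square), so deg(m_α) = 2. Thus [Q(α):Q] = 2.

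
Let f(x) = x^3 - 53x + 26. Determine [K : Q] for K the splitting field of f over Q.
[K : Q] = 6

By the rational root test, any rational root of the monic integer polynomial f(x) = x^3 - 53x + 26 must be an integer dividing the constant term 26, i.e. one of ±{1, 2, 13, 26}. Evaluating: f(1) = -26, f(-1) = 78, f(2) = -72, f(-2) = 124, f(13) = 1534, f(-13) = -1482, f(26) = 16224, f(-26) = -16172; none is 0, so f has no rational root and is therefore irreducible over Q (a cubic with no linear factor over a field is irreducible). For an irreducible cubic, the Galois group is A_3 or S_3 according as the discriminant disc(f) = -4a^3 - 27b^2 = -4·(-53)^3 - 27·(26)^2 = 577256 is or is not a square in Q. Here disc(f) = 577256 is not a perfect square in Q, so the Galois group of f over Q is not contained in A_3 and must be all of S_3. The splitting field has degree |S_3| = 6 over Q, so [K : Q] = 6.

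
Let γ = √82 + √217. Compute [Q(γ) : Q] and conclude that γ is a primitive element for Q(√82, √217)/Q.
[Q(γ) : Q] = 4 (equivalently, Q(γ) = Q(√82, √217))

Obviously Q(γ) ⊆ Q(√82, √217), and [Q(√82, √217):Q] = 4 (since 82, 217 are distinct squarefree integers > 1 with 17794 not a perfect square). To show equality we compute the minimal polynomial of γ. From γ = √82 + √217: γ^2 = 82 + 2√(17794) + 217 = 299 + 2√(17794), so γ^2 - 299 = 2√(17794); squaring, (γ^2 - 299)^2 = 4·17794, i.e. γ^4 - 598γ^2 + 89401 - 71176 = 0, i.e. γ^4 - 598γ^2 + 18225 = 0. So γ is a root of x^4 - 598x^2 + 18225. This polynomial is irreducible over Q: it has no rational root (each ±√82 ± √217 is irrational), and any factorization into two quadratics over Q would force √(17794) ∈ Q (pairing opposite roots) or √82, √217 ∈ Q (other pairings), all impossible. Hence [Q(γ):Q] = 4 = [Q(√82, √217):Q], so Q(γ) = Q(√82, √217).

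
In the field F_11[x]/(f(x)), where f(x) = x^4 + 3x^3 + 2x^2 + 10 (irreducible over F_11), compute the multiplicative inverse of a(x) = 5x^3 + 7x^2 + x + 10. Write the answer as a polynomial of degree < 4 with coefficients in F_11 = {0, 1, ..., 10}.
a(x)^(-1) ≡ 3x^3 + 3x^2 + 9 (mod f(x))

Since f is irreducible over F_11, F_11[x]/(f) is a field and a(x) ≠ 0 has an inverse. Apply the extended Euclidean algorithm to f(x) and a(x) in F_11[x]: f(x) = (9x + 10)·a(x) + (10x + 9);  a(x) = (6x^2 + 3x + 4)·(10x + 9) + (7). The last nonzero remainder is the constant 7 = gcd(f, a) in F_11. Back-substituting through the division chain expresses 7 = s(x)·a(x) + t(x)·f(x) with s(x) ≡ 10x^3 + 10x^2 + 8 (mod f), so (10x^3 + 10x^2 + 8)·a(x) ≡ 7 (mod f). Multiplying by 7^(-1) ≡ 8 in F_11 gives a(x)^(-1) ≡ 8·(10x^3 + 10x^2 + 8) ≡ 3x^3 + 3x^2 + 9 (mod f). Check: (5x^3 + 7x^2 + x + 10)·(3x^3 + 3x^2 + 9) = 4x^6 + 3x^5 + 2x^4 + x^3 + 5x^2 + 9x + 2 ≡ 1 (mod x^4 + 3x^3 + 2x^2 + 10).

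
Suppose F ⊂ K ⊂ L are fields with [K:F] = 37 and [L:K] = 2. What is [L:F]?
[L:F] = 74

The tower law says that for any tower of field extensions F ⊂ K ⊂ L with finite degrees, [L:F] = [L:K] · [K:F]. Here this gives [L:F] = 2 · 37 = 74.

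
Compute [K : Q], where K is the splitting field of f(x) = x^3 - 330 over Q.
[K : Q] = 6

The roots of x^3 - 330 are ∛330, ω∛330, ω^2∛330 where ω = e^(2πi/3) is a primitive cube root of unity, so K = Q(∛330, ω). Now [Q(∛330):Q] = 3 (since 330 is not a perfect cube, x^3 - 330 is irreducible) and [Q(ω):Q] = 2. Both 2 and 3 divide [K:Q], and [K:Q] ≤ 3·2 = 6, so [K:Q] = 6. (Equivalently: Q(∛330) ⊂ R but ω ∉ R, so [K : Q(∛330)] = 2.)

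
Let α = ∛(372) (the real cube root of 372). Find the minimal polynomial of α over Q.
m_α(x) = x^3 - 372

α satisfies α^3 = 372, so x^3 - 372 annihilates α. By the rational root test, a rational root p/q (in lowest terms) of x^3 - 372 would satisfy p^3 = 372 q^3, forcing q = 1 and p^3 = 372; but 372 is not a perfect cube, contradiction. A monic cubic over Q with no rational root is irreducible (any nontrivial factorization would include a linear factor). Hence x^3 - 372 is the minimal polynomial of α, and in particular [Q(α):Q] = 3.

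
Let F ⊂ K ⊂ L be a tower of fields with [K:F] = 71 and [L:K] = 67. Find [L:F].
[L:F] = 4757

The tower law says that for any tower of field extensions F ⊂ K ⊂ L with finite degrees, [L:F] = [L:K] · [K:F]. Here this gives [L:F] = 67 · 71 = 4757.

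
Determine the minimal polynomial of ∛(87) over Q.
m_α(x) = x^3 - 87

α satisfies α^3 = 87, so x^3 - 87 annihilates α. By the rational root test, a rational root p/q (in lowest terms) of x^3 - 87 would satisfy p^3 = 87 q^3, forcing q = 1 and p^3 = 87; but 87 is not a perfect cube, contradiction. A monic cubic over Q with no rational root is irreducible (any nontrivial factorization would include a linear factor). Hence x^3 - 87 is the minimal polynomial of α, and in particular [Q(α):Q] = 3.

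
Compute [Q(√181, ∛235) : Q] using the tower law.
[Q(√181, ∛235) : Q] = 6

Let L = Q(√181, ∛235). Since Q(√181) ⊂ L and [Q(√181):Q] = 2, the tower law gives 2 | [L:Q]. Likewise Q(∛235) ⊂ L with [Q(∛235):Q] = 3 (because 235 is not a perfect cube), so 3 | [L:Q]. As gcd(2,3) = 1, [L:Q] is divisible by 6. Conversely L is generated over Q by √181 and ∛235, so [L:Q] ≤ 2·3 = 6. Therefore [Q(√181, ∛235) : Q] = 6.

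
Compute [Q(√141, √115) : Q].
[Q(√141, √115) : Q] = 4

[Q(√141):Q] = 2 (min poly x^2 - 141, irreducible since 141 is squarefree > 1). For the top step, suppose √115 ∈ Q(√141), say √115 = c + d√141 with c, d ∈ Q. Squaring: 115 = c^2 + 141d^2 + 2cd√141. Since √141 ∉ Q this forces 2cd = 0. If d = 0 then √115 = c ∈ Q, contradicting 115 squarefree > 1. If c = 0 then 115 = 141d^2, so 141·115 = (141d)^2 is a perfect square in Q — but 141·115 = 16215 is not a perfect square (since 141 and 115 are distinct squarefree integers). Contradiction. Hence √115 ∉ Q(√141), so x^2 - 115 stays irreducible over Q(√141) and [Q(√141, √115) : Q(√141)] = 2. By the tower law, [Q(√141, √115) : Q] = 2 · 2 = 4.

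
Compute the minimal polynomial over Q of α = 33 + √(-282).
m_α(x) = x^2 - 66x + 1371

From α - 33 = √(-282), squaring gives (α - 33)^2 = -282, i.e. α^2 - 66α + 1089 = -282, so α^2 - 66α + 1371 = 0. The discriminant of x^2 - 66x + 1371 is (-66)^2 - 4·(1371) = 4356 - 5484 = -1128, and 4·(-282) is not a perfect square in Q since -282 is squarefree and ≠ 1. Hence x^2 - 66x + 1371 is irreducible over Q and is the minimal polynomial of α.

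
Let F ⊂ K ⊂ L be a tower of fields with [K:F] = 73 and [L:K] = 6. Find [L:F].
[L:F] = 438

The tower law says that for any tower of field extensions F ⊂ K ⊂ L with finite degrees, [L:F] = [L:K] · [K:F]. Here this gives [L:F] = 6 · 73 = 438.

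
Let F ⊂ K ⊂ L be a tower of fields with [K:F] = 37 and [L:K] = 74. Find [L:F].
[L:F] = 2738

The tower law says that for any tower of field extensions F ⊂ K ⊂ L with finite degrees, [L:F] = [L:K] · [K:F]. Here this gives [L:F] = 74 · 37 = 2738.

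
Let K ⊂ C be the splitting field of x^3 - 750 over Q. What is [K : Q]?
[K : Q] = 6

The roots of x^3 - 750 are ∛750, ω∛750, ω^2∛750 where ω = e^(2πi/3) is a primitive cube root of unity, so K = Q(∛750, ω). Now [Q(∛750):Q] = 3 (since 750 is not a perfect cube, x^3 - 750 is irreducible) and [Q(ω):Q] = 2. Both 2 and 3 divide [K:Q], and [K:Q] ≤ 3·2 = 6, so [K:Q] = 6. (Equivalently: Q(∛750) ⊂ R but ω ∉ R, so [K : Q(∛750)] = 2.)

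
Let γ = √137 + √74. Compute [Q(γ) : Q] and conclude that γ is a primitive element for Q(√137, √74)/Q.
[Q(γ) : Q] = 4 (equivalently, Q(γ) = Q(√137, √74))

Obviously Q(γ) ⊆ Q(√137, √74), and [Q(√137, √74):Q] = 4 (since 137, 74 are distinct squarefree integers > 1 with 10138 not a perfect square). To show equality we compute the minimal polynomial of γ. From γ = √137 + √74: γ^2 = 137 + 2√(10138) + 74 = 211 + 2√(10138), so γ^2 - 211 = 2√(10138); squaring, (γ^2 - 211)^2 = 4·10138, i.e. γ^4 - 422γ^2 + 44521 - 40552 = 0, i.e. γ^4 - 422γ^2 + 3969 = 0. So γ is a root of x^4 - 422x^2 + 3969. This polynomial is irreducible over Q: it has no rational root (each ±√137 ± √74 is irrational), and any factorization into two quadratics over Q would force √(10138) ∈ Q (pairing opposite roots) or √137, √74 ∈ Q (other pairings), all impossible. Hence [Q(γ):Q] = 4 = [Q(√137, √74):Q], so Q(γ) = Q(√137, √74).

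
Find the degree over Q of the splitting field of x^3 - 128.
[K : Q] = 6

The roots of x^3 - 128 are ∛128, ω∛128, ω^2∛128 where ω = e^(2πi/3) is a primitive cube root of unity, so K = Q(∛128, ω). Now [Q(∛128):Q] = 3 (since 128 is not a perfect cube, x^3 - 128 is irreducible) and [Q(ω):Q] = 2. Both 2 and 3 divide [K:Q], and [K:Q] ≤ 3·2 = 6, so [K:Q] = 6. (Equivalently: Q(∛128) ⊂ R but ω ∉ R, so [K : Q(∛128)] = 2.)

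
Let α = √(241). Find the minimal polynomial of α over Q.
m_α(x) = x^2 - 241

α satisfies α^2 - 241 = 0, so x^2 - 241 annihilates α. Since d = 241 is squarefree and ≠ 1, it is not a perfect square in Q, so x^2 - 241 has no rational root and is therefore irreducible over Q (a degree-2 polynomial over a field is irreducible iff it has no root). Hence m_α(x) = x^2 - 241.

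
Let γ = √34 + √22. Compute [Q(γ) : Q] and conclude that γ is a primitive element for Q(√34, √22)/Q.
[Q(γ) : Q] = 4 (equivalently, Q(γ) = Q(√34, √22))

Obviously Q(γ) ⊆ Q(√34, √22), and [Q(√34, √22):Q] = 4 (since 34, 22 are distinct squarefree integers > 1 with 748 not a perfect square). To show equality we compute the minimal polynomial of γ. From γ = √34 + √22: γ^2 = 34 + 2√(748) + 22 = 56 + 2√(748), so γ^2 - 56 = 2√(748); squaring, (γ^2 - 56)^2 = 4·748, i.e. γ^4 - 112γ^2 + 3136 - 2992 = 0, i.e. γ^4 - 112γ^2 + 144 = 0. So γ is a root of x^4 - 112x^2 + 144. This polynomial is irreducible over Q: it has no rational root (each ±√34 ± √22 is irrational), and any factorization into two quadratics over Q would force √(748) ∈ Q (pairing opposite roots) or √34, √22 ∈ Q (other pairings), all impossible. Hence [Q(γ):Q] = 4 = [Q(√34, √22):Q], so Q(γ) = Q(√34, √22).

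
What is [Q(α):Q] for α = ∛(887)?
[Q(α):Q] = 3

The minimal polynomial of α is x^3 - 887, irreducible over Q since 887 is not a perfect cube (so x^3 - 887 has no rational root). Hence [Q(α):Q] = deg(m_α) = 3.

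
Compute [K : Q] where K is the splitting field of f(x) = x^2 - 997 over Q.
[K : Q] = 2

f(x) = x^2 - 997 factors as (x - √997)(x + √997). The splitting field is K = Q(√997). Since 997 is squarefree and > 1, it is not a perfect square, so x^2 - 997 is irreducible over Q and [Q(√997) : Q] = 2. Hence [K : Q] = 2.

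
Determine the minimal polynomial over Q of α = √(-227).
m_α(x) = x^2 + 227

α satisfies α^2 + 227 = 0, so x^2 + 227 annihilates α. Since d = -227 is squarefree and ≠ 1, it is not a perfect square in Q, so x^2 + 227 has no rational root and is therefore irreducible over Q (a degree-2 polynomial over a field is irreducible iff it has no root). Hence m_α(x) = x^2 + 227.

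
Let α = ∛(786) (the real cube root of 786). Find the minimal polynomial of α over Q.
m_α(x) = x^3 - 786

α satisfies α^3 = 786, so x^3 - 786 annihilates α. By the rational root test, a rational root p/q (in lowest terms) of x^3 - 786 would satisfy p^3 = 786 q^3, forcing q = 1 and p^3 = 786; but 786 is not a perfect cube, contradiction. A monic cubic over Q with no rational root is irreducible (any nontrivial factorization would include a linear factor). Hence x^3 - 786 is the minimal polynomial of α, and in particular [Q(α):Q] = 3.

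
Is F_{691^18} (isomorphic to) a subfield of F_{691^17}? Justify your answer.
No: F_{691^18} is not a subfield of F_{691^17}

F_{p^m} embeds in F_{p^n} iff m | n. Here 18 ∤ 17 (since 17 = 0·18 + 17 with remainder 17 ≠ 0), so F_{691^18} is not a subfield of F_{691^17}. Equivalently: if it were, the tower law would give 18 = [F_{691^18}:F_691] dividing [F_{691^17}:F_691] = 17, contradiction.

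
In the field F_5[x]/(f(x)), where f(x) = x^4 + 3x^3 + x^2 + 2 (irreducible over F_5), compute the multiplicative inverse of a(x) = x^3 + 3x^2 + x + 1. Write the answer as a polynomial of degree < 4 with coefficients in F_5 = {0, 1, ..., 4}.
a(x)^(-1) ≡ 3x^3 + 3x + 2 (mod f(x))

Since f is irreducible over F_5, F_5[x]/(f) is a field and a(x) ≠ 0 has an inverse. Apply the extended Euclidean algorithm to f(x) and a(x) in F_5[x]: f(x) = (x)·a(x) + (4x + 2);  a(x) = (4x^2 + 4)·(4x + 2) + (3). The last nonzero remainder is the constant 3 = gcd(f, a) in F_5. Back-substituting through the division chain expresses 3 = s(x)·a(x) + t(x)·f(x) with s(x) ≡ 4x^3 + 4x + 1 (mod f), so (4x^3 + 4x + 1)·a(x) ≡ 3 (mod f). Multiplying by 3^(-1) ≡ 2 in F_5 gives a(x)^(-1) ≡ 2·(4x^3 + 4x + 1) ≡ 3x^3 + 3x + 2 (mod f). Check: (x^3 + 3x^2 + x + 1)·(3x^3 + 3x + 2) = 3x^6 + 4x^5 + x^4 + 4x^3 + 4x^2 + 2 ≡ 1 (mod x^4 + 3x^3 + x^2 + 2).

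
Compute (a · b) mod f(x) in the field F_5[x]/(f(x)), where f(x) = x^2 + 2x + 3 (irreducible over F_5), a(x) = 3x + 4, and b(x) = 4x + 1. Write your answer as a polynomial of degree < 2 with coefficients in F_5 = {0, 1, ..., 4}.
a · b ≡ 3 (mod f(x))

Multiply in F_5[x]: a(x)·b(x) = (3x + 4)·(4x + 1) = 2x^2 + 4x + 4. This has degree ≥ 2, so divide by f(x) over F_5: 2x^2 + 4x + 4 = (2)·(x^2 + 2x + 3) + (3). Hence a·b ≡ 3 (mod f). (F_5[x]/(f) is a field with 5^2 = 25 elements since f is irreducible of degree 2.)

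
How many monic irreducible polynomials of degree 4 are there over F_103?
There are 28135068 monic irreducible polynomials of degree 4 over F_103

Each element of F_{103^4} that lies in no proper subfield is a root of exactly one monic irreducible of degree 4 over F_103, and each such polynomial has 4 distinct roots in F_{103^4}. By Möbius inversion the count is N_103(4) = (1/4) Σ_{d|4} μ(4/d) · 103^d = (1/4)(μ(4)·103^1 + μ(2)·103^2 + μ(1)·103^4) = 112540272/4 = 28135068.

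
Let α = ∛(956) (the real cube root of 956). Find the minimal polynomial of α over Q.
m_α(x) = x^3 - 956

α satisfies α^3 = 956, so x^3 - 956 annihilates α. By the rational root test, a rational root p/q (in lowest terms) of x^3 - 956 would satisfy p^3 = 956 q^3, forcing q = 1 and p^3 = 956; but 956 is not a perfect cube, contradiction. A monic cubic over Q with no rational root is irreducible (any nontrivial factorization would include a linear factor). Hence x^3 - 956 is the minimal polynomial of α, and in particular [Q(α):Q] = 3.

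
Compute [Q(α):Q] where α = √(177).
[Q(α):Q] = 2

[Q(α):Q] equals the degree of the minimal polynomial of α. Here α^2 = 177 and x^2 - 177 is irreducible (d = 177 is squarefree, ≠ 1, hence not a square), so deg(m_α) = 2. Thus [Q(α):Q] = 2.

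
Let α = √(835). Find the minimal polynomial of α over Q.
m_α(x) = x^2 - 835

α satisfies α^2 - 835 = 0, so x^2 - 835 annihilates α. Since d = 835 is squarefree and ≠ 1, it is not a perfect square in Q, so x^2 - 835 has no rational root and is therefore irreducible over Q (a degree-2 polynomial over a field is irreducible iff it has no root). Hence m_α(x) = x^2 - 835.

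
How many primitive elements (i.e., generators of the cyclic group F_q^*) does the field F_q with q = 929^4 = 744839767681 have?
There are φ(744839767680) = 185588121600 primitive elements

F_q^* is cyclic of order q - 1 = 744839767680. A cyclic group of order m has exactly φ(m) generators. Here m = 744839767680 = 2^7 · 3 · 5 · 29 · 31 · 431521, so the number of primitive elements is φ(744839767680) = 185588121600.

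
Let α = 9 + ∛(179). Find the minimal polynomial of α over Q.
m_α(x) = x^3 - 27x^2 + 243x - 908

Set β = α - 9 = ∛(179), so β^3 = 179. Then (α - 9)^3 - 179 = 0, i.e. α is a root of g(x) = (x - 9)^3 - 179 = x^3 - 27x^2 + 243x - 908. Since g(x) = h(x - 9) where h(x) = x^3 - 179, and h is irreducible over Q (because 179 is not a perfect cube, so h has no rational root, and a monic cubic with no rational root is irreducible), g is also irreducible (irreducibility is preserved under the substitution x → x - 9). Hence m_α(x) = x^3 - 27x^2 + 243x - 908.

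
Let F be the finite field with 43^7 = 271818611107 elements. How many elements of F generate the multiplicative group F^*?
There are φ(271818611106) = 77648669280 primitive elements

F_q^* is cyclic of order q - 1 = 271818611106. A cyclic group of order m has exactly φ(m) generators. Here m = 271818611106 = 2 · 3 · 7^2 · 5839 · 158341, so the number of primitive elements is φ(271818611106) = 77648669280.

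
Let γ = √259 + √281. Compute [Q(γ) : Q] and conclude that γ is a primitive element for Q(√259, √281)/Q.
[Q(γ) : Q] = 4 (equivalently, Q(γ) = Q(√259, √281))

Obviously Q(γ) ⊆ Q(√259, √281), and [Q(√259, √281):Q] = 4 (since 259, 281 are distinct squarefree integers > 1 with 72779 not a perfect square). To show equality we compute the minimal polynomial of γ. From γ = √259 + √281: γ^2 = 259 + 2√(72779) + 281 = 540 + 2√(72779), so γ^2 - 540 = 2√(72779); squaring, (γ^2 - 540)^2 = 4·72779, i.e. γ^4 - 1080γ^2 + 291600 - 291116 = 0, i.e. γ^4 - 1080γ^2 + 484 = 0. So γ is a root of x^4 - 1080x^2 + 484. This polynomial is irreducible over Q: it has no rational root (each ±√259 ± √281 is irrational), and any factorization into two quadratics over Q would force √(72779) ∈ Q (pairing opposite roots) or √259, √281 ∈ Q (other pairings), all impossible. Hence [Q(γ):Q] = 4 = [Q(√259, √281):Q], so Q(γ) = Q(√259, √281).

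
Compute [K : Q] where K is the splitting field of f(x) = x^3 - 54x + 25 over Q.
[K : Q] = 6

By the rational root test, any rational root of the monic integer polynomial f(x) = x^3 - 54x + 25 must be an integer dividing the constant term 25, i.e. one of ±{1, 5, 25}. Evaluating: f(1) = -28, f(-1) = 78, f(5) = -120, f(-5) = 170, f(25) = 14300, f(-25) = -14250; none is 0, so f has no rational root and is therefore irreducible over Q (a cubic with no linear factor over a field is irreducible). For an irreducible cubic, the Galois group is A_3 or S_3 according as the discriminant disc(f) = -4a^3 - 27b^2 = -4·(-54)^3 - 27·(25)^2 = 612981 is or is not a square in Q. Here disc(f) = 612981 is not a perfect square in Q, so the Galois group of f over Q is not contained in A_3 and must be all of S_3. The splitting field has degree |S_3| = 6 over Q, so [K : Q] = 6.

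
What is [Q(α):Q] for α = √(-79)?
[Q(α):Q] = 2

[Q(α):Q] equals the degree of the minimal polynomial of α. Here α^2 = -79 and x^2 + 79 is irreducible (d = -79 is squarefree, ≠ 1, hence not a square), so deg(m_α) = 2. Thus [Q(α):Q] = 2.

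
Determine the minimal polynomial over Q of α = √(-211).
m_α(x) = x^2 + 211

α satisfies α^2 + 211 = 0, so x^2 + 211 annihilates α. Since d = -211 is squarefree and ≠ 1, it is not a perfect square in Q, so x^2 + 211 has no rational root and is therefore irreducible over Q (a degree-2 polynomial over a field is irreducible iff it has no root). Hence m_α(x) = x^2 + 211.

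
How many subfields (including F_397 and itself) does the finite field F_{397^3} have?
F_{397^3} has 2 subfields

The subfields of F_{p^n} are exactly the fields F_{p^d} for d | n (each is the fixed field of the unique index-d subgroup of Gal(F_{p^n}/F_p) ≅ Z/nZ). The divisors of n = 3 are {1, 3}, giving 2 subfields: F_{397^1}, F_{397^3}.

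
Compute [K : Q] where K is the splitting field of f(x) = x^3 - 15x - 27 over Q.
[K : Q] = 6

By the rational root test, any rational root of the monic integer polynomial f(x) = x^3 - 15x - 27 must be an integer dividing the constant term -27, i.e. one of ±{1, 3, 9, 27}. Evaluating: f(1) = -41, f(-1) = -13, f(3) = -45, f(-3) = -9, f(9) = 567, f(-9) = -621, f(27) = 19251, f(-27) = -19305; none is 0, so f has no rational root and is therefore irreducible over Q (a cubic with no linear factor over a field is irreducible). For an irreducible cubic, the Galois group is A_3 or S_3 according as the discriminant disc(f) = -4a^3 - 27b^2 = -4·(-15)^3 - 27·(-27)^2 = -6183 is or is not a square in Q. Here disc(f) = -6183 is not a perfect square in Q, so the Galois group of f over Q is not contained in A_3 and must be all of S_3. The splitting field has degree |S_3| = 6 over Q, so [K : Q] = 6.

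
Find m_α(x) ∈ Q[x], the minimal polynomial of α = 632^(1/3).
m_α(x) = x^3 - 632

α satisfies α^3 = 632, so x^3 - 632 annihilates α. By the rational root test, a rational root p/q (in lowest terms) of x^3 - 632 would satisfy p^3 = 632 q^3, forcing q = 1 and p^3 = 632; but 632 is not a perfect cube, contradiction. A monic cubic over Q with no rational root is irreducible (any nontrivial factorization would include a linear factor). Hence x^3 - 632 is the minimal polynomial of α, and in particular [Q(α):Q] = 3.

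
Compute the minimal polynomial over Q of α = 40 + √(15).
m_α(x) = x^2 - 80x + 1585

From α - 40 = √(15), squaring gives (α - 40)^2 = 15, i.e. α^2 - 80α + 1600 = 15, so α^2 - 80α + 1585 = 0. The discriminant of x^2 - 80x + 1585 is (-80)^2 - 4·(1585) = 6400 - 6340 = 60, and 4·(15) is not a perfect square in Q since 15 is squarefree and ≠ 1. Hence x^2 - 80x + 1585 is irreducible over Q and is the minimal polynomial of α.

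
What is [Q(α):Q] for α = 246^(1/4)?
[Q(α):Q] = 4

α is a root of x^4 - 246. By Eisenstein's criterion at the prime p = 2 (which divides the constant term 246 but p^2 = 4 does not, since 246 is squarefree), x^4 - 246 is irreducible over Q. Hence [Q(α):Q] = 4.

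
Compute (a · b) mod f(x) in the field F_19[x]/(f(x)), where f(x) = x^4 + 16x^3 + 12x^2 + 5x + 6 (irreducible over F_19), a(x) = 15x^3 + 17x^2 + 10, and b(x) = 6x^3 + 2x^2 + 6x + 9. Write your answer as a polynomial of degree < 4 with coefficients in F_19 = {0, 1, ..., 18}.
a · b ≡ 10x^3 + 8x + 15 (mod f(x))

Multiply in F_19[x]: a(x)·b(x) = (15x^3 + 17x^2 + 10)·(6x^3 + 2x^2 + 6x + 9) = 14x^6 + 18x^5 + 10x^4 + 12x^3 + 2x^2 + 3x + 14. This has degree ≥ 4, so divide by f(x) over F_19: 14x^6 + 18x^5 + 10x^4 + 12x^3 + 2x^2 + 3x + 14 = (14x^2 + 3x + 3)·(x^4 + 16x^3 + 12x^2 + 5x + 6) + (10x^3 + 8x + 15). Hence a·b ≡ 10x^3 + 8x + 15 (mod f). (F_19[x]/(f) is a field with 19^4 = 130321 elements since f is irreducible of degree 4.)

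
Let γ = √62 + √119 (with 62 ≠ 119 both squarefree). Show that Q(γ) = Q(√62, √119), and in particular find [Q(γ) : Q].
[Q(γ) : Q] = 4 (equivalently, Q(γ) = Q(√62, √119))

Obviously Q(γ) ⊆ Q(√62, √119), and [Q(√62, √119):Q] = 4 (since 62, 119 are distinct squarefree integers > 1 with 7378 not a perfect square). To show equality we compute the minimal polynomial of γ. From γ = √62 + √119: γ^2 = 62 + 2√(7378) + 119 = 181 + 2√(7378), so γ^2 - 181 = 2√(7378); squaring, (γ^2 - 181)^2 = 4·7378, i.e. γ^4 - 362γ^2 + 32761 - 29512 = 0, i.e. γ^4 - 362γ^2 + 3249 = 0. So γ is a root of x^4 - 362x^2 + 3249. This polynomial is irreducible over Q: it has no rational root (each ±√62 ± √119 is irrational), and any factorization into two quadratics over Q would force √(7378) ∈ Q (pairing opposite roots) or √62, √119 ∈ Q (other pairings), all impossible. Hence [Q(γ):Q] = 4 = [Q(√62, √119):Q], so Q(γ) = Q(√62, √119).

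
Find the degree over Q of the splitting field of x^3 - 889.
[K : Q] = 6

The roots of x^3 - 889 are ∛889, ω∛889, ω^2∛889 where ω = e^(2πi/3) is a primitive cube root of unity, so K = Q(∛889, ω). Now [Q(∛889):Q] = 3 (since 889 is not a perfect cube, x^3 - 889 is irreducible) and [Q(ω):Q] = 2. Both 2 and 3 divide [K:Q], and [K:Q] ≤ 3·2 = 6, so [K:Q] = 6. (Equivalently: Q(∛889) ⊂ R but ω ∉ R, so [K : Q(∛889)] = 2.)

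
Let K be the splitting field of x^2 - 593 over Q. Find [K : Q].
[K : Q] = 2

f(x) = x^2 - 593 factors as (x - √593)(x + √593). The splitting field is K = Q(√593). Since 593 is squarefree and > 1, it is not a perfect square, so x^2 - 593 is irreducible over Q and [Q(√593) : Q] = 2. Hence [K : Q] = 2.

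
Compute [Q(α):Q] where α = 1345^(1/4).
[Q(α):Q] = 4

α is a root of x^4 - 1345. By Eisenstein's criterion at the prime p = 5 (which divides the constant term 1345 but p^2 = 25 does not, since 1345 is squarefree), x^4 - 1345 is irreducible over Q. Hence [Q(α):Q] = 4.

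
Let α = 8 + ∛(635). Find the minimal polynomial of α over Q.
m_α(x) = x^3 - 24x^2 + 192x - 1147

Set β = α - 8 = ∛(635), so β^3 = 635. Then (α - 8)^3 - 635 = 0, i.e. α is a root of g(x) = (x - 8)^3 - 635 = x^3 - 24x^2 + 192x - 1147. Since g(x) = h(x - 8) where h(x) = x^3 - 635, and h is irreducible over Q (because 635 is not a perfect cube, so h has no rational root, and a monic cubic with no rational root is irreducible), g is also irreducible (irreducibility is preserved under the substitution x → x - 8). Hence m_α(x) = x^3 - 24x^2 + 192x - 1147.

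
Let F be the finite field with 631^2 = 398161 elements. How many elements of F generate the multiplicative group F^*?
There are φ(398160) = 89856 primitive elements

F_q^* is cyclic of order q - 1 = 398160. A cyclic group of order m has exactly φ(m) generators. Here m = 398160 = 2^4 · 3^2 · 5 · 7 · 79, so the number of primitive elements is φ(398160) = 89856.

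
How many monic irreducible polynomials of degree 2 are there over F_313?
There are 48828 monic irreducible polynomials of degree 2 over F_313

Each element of F_{313^2} that lies in no proper subfield is a root of exactly one monic irreducible of degree 2 over F_313, and each such polynomial has 2 distinct roots in F_{313^2}. By Möbius inversion the count is N_313(2) = (1/2) Σ_{d|2} μ(2/d) · 313^d = (1/2)(μ(2)·313^1 + μ(1)·313^2) = 97656/2 = 48828.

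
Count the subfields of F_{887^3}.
F_{887^3} has 2 subfields

The subfields of F_{p^n} are exactly the fields F_{p^d} for d | n (each is the fixed field of the unique index-d subgroup of Gal(F_{p^n}/F_p) ≅ Z/nZ). The divisors of n = 3 are {1, 3}, giving 2 subfields: F_{887^1}, F_{887^3}.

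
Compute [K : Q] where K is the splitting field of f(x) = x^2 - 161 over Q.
[K : Q] = 2

f(x) = x^2 - 161 factors as (x - √161)(x + √161). The splitting field is K = Q(√161). Since 161 is squarefree and > 1, it is not a perfect square, so x^2 - 161 is irreducible over Q and [Q(√161) : Q] = 2. Hence [K : Q] = 2.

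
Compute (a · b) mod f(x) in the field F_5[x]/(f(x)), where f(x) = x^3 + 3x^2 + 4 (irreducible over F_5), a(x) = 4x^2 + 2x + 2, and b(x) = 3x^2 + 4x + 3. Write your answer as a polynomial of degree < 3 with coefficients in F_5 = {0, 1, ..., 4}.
a · b ≡ 3x^2 + x + 2 (mod f(x))

Multiply in F_5[x]: a(x)·b(x) = (4x^2 + 2x + 2)·(3x^2 + 4x + 3) = 2x^4 + 2x^3 + x^2 + 4x + 1. This has degree ≥ 3, so divide by f(x) over F_5: 2x^4 + 2x^3 + x^2 + 4x + 1 = (2x + 1)·(x^3 + 3x^2 + 4) + (3x^2 + x + 2). Hence a·b ≡ 3x^2 + x + 2 (mod f). (F_5[x]/(f) is a field with 5^3 = 125 elements since f is irreducible of degree 3.)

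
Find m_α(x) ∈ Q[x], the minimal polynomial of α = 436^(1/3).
m_α(x) = x^3 - 436

α satisfies α^3 = 436, so x^3 - 436 annihilates α. By the rational root test, a rational root p/q (in lowest terms) of x^3 - 436 would satisfy p^3 = 436 q^3, forcing q = 1 and p^3 = 436; but 436 is not a perfect cube, contradiction. A monic cubic over Q with no rational root is irreducible (any nontrivial factorization would include a linear factor). Hence x^3 - 436 is the minimal polynomial of α, and in particular [Q(α):Q] = 3.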